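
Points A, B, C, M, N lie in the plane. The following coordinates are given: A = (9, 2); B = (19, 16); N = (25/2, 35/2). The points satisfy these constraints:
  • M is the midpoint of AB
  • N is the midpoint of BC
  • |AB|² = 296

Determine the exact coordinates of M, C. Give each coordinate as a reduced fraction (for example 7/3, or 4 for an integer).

M = (14, 9)
C = (6, 19)

1. M_x = 14  [2·M = A+B = (9, 2)+(19, 16)]
2. M_y = 9  [2·M = A+B = (9, 2)+(19, 16)]
   so M = (14, 9)
3. C_x = 6  [C = 2·N−B = 2·(25/2, 35/2)−(19, 16)]
4. C_y = 19  [C = 2·N−B = 2·(25/2, 35/2)−(19, 16)]
   so C = (6, 19)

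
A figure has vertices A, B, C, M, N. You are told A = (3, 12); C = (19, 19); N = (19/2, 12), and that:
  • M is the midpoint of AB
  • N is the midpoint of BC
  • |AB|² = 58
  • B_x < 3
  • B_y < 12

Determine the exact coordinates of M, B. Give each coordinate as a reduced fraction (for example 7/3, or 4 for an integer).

M = (3/2, 17/2)
B = (0, 5)

1. B_x = 0  [B = 2·N−C = 2·(19/2, 12)−(19, 19)]
2. B_y = 5  [B = 2·N−C = 2·(19/2, 12)−(19, 19)]
   so B = (0, 5)
3. M_x = 3/2  [2·M = A+B = (3, 12)+(0, 5)]
4. M_y = 17/2  [2·M = A+B = (3, 12)+(0, 5)]
   so M = (3/2, 17/2)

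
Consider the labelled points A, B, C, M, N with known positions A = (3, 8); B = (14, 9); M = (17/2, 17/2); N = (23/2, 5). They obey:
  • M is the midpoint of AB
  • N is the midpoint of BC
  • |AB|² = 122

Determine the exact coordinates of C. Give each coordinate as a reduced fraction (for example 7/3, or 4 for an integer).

C = (9, 1)

1. C_x = 9  [C = 2·N−B = 2·(23/2, 5)−(14, 9)]
2. C_y = 1  [C = 2·N−B = 2·(23/2, 5)−(14, 9)]
   so C = (9, 1)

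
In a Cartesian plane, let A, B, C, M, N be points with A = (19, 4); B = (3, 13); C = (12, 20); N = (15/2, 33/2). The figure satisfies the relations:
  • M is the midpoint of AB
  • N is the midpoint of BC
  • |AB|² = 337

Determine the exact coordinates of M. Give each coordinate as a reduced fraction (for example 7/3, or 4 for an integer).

M = (11, 17/2)

1. M_x = 11  [2·M = A+B = (19, 4)+(3, 13)]
2. M_y = 17/2  [2·M = A+B = (19, 4)+(3, 13)]
   so M = (11, 17/2)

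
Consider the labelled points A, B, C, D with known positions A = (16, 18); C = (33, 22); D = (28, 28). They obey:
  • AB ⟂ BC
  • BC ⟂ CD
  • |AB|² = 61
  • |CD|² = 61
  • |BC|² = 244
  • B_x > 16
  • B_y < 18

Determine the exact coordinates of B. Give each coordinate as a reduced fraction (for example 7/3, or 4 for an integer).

1. B_x = 21  [[BC ⟂ CD ⇒ 5x-6y-33=0] ∩ [|B−(16, 18)|²=61]]
2. B_y = 12  [[BC ⟂ CD ⇒ 5x-6y-33=0] ∩ [|B−(16, 18)|²=61]]
   so B = (21, 12)

B = (21, 12)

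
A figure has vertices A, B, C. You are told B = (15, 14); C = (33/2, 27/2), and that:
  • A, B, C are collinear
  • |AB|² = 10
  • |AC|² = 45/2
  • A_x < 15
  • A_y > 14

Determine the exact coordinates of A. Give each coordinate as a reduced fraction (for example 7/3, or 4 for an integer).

1. A_x = 12  [[A, B, C are collinear ⇒ 1/2x+3/2y-57/2=0] ∩ [|A−(15, 14)|²=10]]
2. A_y = 15  [[A, B, C are collinear ⇒ 1/2x+3/2y-57/2=0] ∩ [|A−(15, 14)|²=10]]
   so A = (12, 15)

A = (12, 15)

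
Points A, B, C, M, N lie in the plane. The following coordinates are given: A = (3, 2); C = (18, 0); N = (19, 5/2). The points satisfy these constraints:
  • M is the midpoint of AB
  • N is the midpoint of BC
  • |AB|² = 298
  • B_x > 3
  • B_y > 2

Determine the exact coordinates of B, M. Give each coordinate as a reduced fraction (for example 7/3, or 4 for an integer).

1. B_x = 20  [B = 2·N−C = 2·(19, 5/2)−(18, 0)]
2. B_y = 5  [B = 2·N−C = 2·(19, 5/2)−(18, 0)]
   so B = (20, 5)
3. M_x = 23/2  [2·M = A+B = (3, 2)+(20, 5)]
4. M_y = 7/2  [2·M = A+B = (3, 2)+(20, 5)]
   so M = (23/2, 7/2)

B = (20, 5)
M = (23/2, 7/2)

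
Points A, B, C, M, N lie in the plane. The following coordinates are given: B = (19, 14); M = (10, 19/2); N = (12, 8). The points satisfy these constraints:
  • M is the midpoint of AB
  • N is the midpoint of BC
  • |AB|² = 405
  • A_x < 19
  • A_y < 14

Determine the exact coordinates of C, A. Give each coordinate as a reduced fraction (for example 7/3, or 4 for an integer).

1. A_x = 1  [A = 2·M−B = 2·(10, 19/2)−(19, 14)]
2. A_y = 5  [A = 2·M−B = 2·(10, 19/2)−(19, 14)]
   so A = (1, 5)
3. C_x = 5  [C = 2·N−B = 2·(12, 8)−(19, 14)]
4. C_y = 2  [C = 2·N−B = 2·(12, 8)−(19, 14)]
   so C = (5, 2)

C = (5, 2)
A = (1, 5)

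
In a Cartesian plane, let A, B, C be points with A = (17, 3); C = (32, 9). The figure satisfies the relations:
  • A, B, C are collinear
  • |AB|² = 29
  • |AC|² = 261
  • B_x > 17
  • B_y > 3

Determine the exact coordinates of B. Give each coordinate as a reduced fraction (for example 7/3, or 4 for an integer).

B = (22, 5)

1. B_x = 22  [[A, B, C are collinear ⇒ 6x-15y-57=0] ∩ [|B−(17, 3)|²=29]]
2. B_y = 5  [[A, B, C are collinear ⇒ 6x-15y-57=0] ∩ [|B−(17, 3)|²=29]]
   so B = (22, 5)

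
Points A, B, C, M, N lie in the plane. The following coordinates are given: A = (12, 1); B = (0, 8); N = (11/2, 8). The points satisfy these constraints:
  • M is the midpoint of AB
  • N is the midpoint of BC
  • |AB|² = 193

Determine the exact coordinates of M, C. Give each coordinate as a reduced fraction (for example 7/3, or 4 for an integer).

M = (6, 9/2)
C = (11, 8)

1. M_x = 6  [2·M = A+B = (12, 1)+(0, 8)]
2. M_y = 9/2  [2·M = A+B = (12, 1)+(0, 8)]
   so M = (6, 9/2)
3. C_x = 11  [C = 2·N−B = 2·(11/2, 8)−(0, 8)]
4. C_y = 8  [C = 2·N−B = 2·(11/2, 8)−(0, 8)]
   so C = (11, 8)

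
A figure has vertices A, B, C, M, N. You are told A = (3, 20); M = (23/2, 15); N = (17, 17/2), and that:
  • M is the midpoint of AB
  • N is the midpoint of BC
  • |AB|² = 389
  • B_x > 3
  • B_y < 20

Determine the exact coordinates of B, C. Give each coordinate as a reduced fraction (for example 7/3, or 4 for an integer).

1. B_x = 20  [B = 2·M−A = 2·(23/2, 15)−(3, 20)]
2. B_y = 10  [B = 2·M−A = 2·(23/2, 15)−(3, 20)]
   so B = (20, 10)
3. C_x = 14  [C = 2·N−B = 2·(17, 17/2)−(20, 10)]
4. C_y = 7  [C = 2·N−B = 2·(17, 17/2)−(20, 10)]
   so C = (14, 7)

B = (20, 10)
C = (14, 7)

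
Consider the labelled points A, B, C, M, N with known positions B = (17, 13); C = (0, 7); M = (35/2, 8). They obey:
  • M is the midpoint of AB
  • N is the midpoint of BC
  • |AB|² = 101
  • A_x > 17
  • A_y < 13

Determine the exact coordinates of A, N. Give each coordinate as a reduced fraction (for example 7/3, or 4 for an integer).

A = (18, 3)
N = (17/2, 10)

1. A_x = 18  [A = 2·M−B = 2·(35/2, 8)−(17, 13)]
2. A_y = 3  [A = 2·M−B = 2·(35/2, 8)−(17, 13)]
   so A = (18, 3)
3. N_x = 17/2  [2·N = B+C = (17, 13)+(0, 7)]
4. N_y = 10  [2·N = B+C = (17, 13)+(0, 7)]
   so N = (17/2, 10)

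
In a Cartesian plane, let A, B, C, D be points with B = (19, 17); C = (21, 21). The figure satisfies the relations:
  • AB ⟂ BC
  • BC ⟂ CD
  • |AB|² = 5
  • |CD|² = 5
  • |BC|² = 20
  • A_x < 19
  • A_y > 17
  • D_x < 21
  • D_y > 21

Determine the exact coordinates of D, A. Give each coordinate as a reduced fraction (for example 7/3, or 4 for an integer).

1. D_x = 19  [[BC ⟂ CD ⇒ 2x+4y-126=0] ∩ [|D−(21, 21)|²=5]]
2. D_y = 22  [[BC ⟂ CD ⇒ 2x+4y-126=0] ∩ [|D−(21, 21)|²=5]]
   so D = (19, 22)
3. A_x = 17  [[AB ⟂ BC ⇒ -2x-4y+106=0] ∩ [|A−(19, 17)|²=5]]
4. A_y = 18  [[AB ⟂ BC ⇒ -2x-4y+106=0] ∩ [|A−(19, 17)|²=5]]
   so A = (17, 18)

D = (19, 22)
A = (17, 18)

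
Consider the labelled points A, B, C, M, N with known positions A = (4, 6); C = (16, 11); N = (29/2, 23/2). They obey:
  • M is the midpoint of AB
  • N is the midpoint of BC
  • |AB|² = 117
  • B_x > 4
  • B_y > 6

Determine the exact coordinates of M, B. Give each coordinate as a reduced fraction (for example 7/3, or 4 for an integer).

M = (17/2, 9)
B = (13, 12)

1. B_x = 13  [B = 2·N−C = 2·(29/2, 23/2)−(16, 11)]
2. B_y = 12  [B = 2·N−C = 2·(29/2, 23/2)−(16, 11)]
   so B = (13, 12)
3. M_x = 17/2  [2·M = A+B = (4, 6)+(13, 12)]
4. M_y = 9  [2·M = A+B = (4, 6)+(13, 12)]
   so M = (17/2, 9)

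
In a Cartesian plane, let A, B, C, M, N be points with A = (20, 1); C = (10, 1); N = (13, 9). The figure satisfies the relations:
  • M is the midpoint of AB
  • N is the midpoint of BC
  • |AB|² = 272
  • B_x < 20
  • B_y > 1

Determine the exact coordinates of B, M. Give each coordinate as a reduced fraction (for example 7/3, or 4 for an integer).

1. B_x = 16  [B = 2·N−C = 2·(13, 9)−(10, 1)]
2. B_y = 17  [B = 2·N−C = 2·(13, 9)−(10, 1)]
   so B = (16, 17)
3. M_x = 18  [2·M = A+B = (20, 1)+(16, 17)]
4. M_y = 9  [2·M = A+B = (20, 1)+(16, 17)]
   so M = (18, 9)

B = (16, 17)
M = (18, 9)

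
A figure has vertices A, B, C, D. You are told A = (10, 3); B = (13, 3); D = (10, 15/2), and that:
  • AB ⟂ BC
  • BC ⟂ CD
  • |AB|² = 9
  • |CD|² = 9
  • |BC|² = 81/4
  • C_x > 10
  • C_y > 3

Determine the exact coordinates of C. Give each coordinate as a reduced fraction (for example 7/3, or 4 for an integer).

1. C_x = 13  [[AB ⟂ BC ⇒ 3x-39=0] ∩ [|C−(10, 15/2)|²=9]]
2. C_y = 15/2  [[AB ⟂ BC ⇒ 3x-39=0] ∩ [|C−(10, 15/2)|²=9]]
   so C = (13, 15/2)

C = (13, 15/2)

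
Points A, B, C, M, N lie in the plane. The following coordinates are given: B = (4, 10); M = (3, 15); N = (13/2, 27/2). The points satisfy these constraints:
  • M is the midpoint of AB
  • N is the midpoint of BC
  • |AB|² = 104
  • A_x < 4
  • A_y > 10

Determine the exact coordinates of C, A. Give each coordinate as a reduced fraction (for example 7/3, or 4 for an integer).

1. A_x = 2  [A = 2·M−B = 2·(3, 15)−(4, 10)]
2. A_y = 20  [A = 2·M−B = 2·(3, 15)−(4, 10)]
   so A = (2, 20)
3. C_x = 9  [C = 2·N−B = 2·(13/2, 27/2)−(4, 10)]
4. C_y = 17  [C = 2·N−B = 2·(13/2, 27/2)−(4, 10)]
   so C = (9, 17)

C = (9, 17)
A = (2, 20)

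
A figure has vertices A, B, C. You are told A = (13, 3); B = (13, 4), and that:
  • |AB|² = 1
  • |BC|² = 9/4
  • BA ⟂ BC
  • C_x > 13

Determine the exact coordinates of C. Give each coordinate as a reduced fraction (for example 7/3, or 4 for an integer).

C = (29/2, 4)

1. C_x = 29/2  [[BA ⟂ BC ⇒ -1y+4=0] ∩ [|C−(13, 4)|²=9/4]]
2. C_y = 4  [[BA ⟂ BC ⇒ -1y+4=0] ∩ [|C−(13, 4)|²=9/4]]
   so C = (29/2, 4)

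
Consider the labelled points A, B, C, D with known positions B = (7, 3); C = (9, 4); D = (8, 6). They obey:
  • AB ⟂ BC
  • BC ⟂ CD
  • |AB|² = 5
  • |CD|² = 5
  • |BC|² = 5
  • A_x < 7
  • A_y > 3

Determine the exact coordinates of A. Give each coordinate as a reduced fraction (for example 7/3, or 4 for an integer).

1. A_x = 6  [[AB ⟂ BC ⇒ -2x-1y+17=0] ∩ [|A−(7, 3)|²=5]]
2. A_y = 5  [[AB ⟂ BC ⇒ -2x-1y+17=0] ∩ [|A−(7, 3)|²=5]]
   so A = (6, 5)

A = (6, 5)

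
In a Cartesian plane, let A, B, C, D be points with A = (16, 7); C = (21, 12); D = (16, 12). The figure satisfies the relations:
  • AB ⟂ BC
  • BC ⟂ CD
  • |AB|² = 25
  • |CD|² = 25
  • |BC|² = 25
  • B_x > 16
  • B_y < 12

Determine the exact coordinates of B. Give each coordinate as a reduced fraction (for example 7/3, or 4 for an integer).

1. B_x = 21  [[BC ⟂ CD ⇒ 5x-105=0] ∩ [|B−(16, 7)|²=25]]
2. B_y = 7  [[BC ⟂ CD ⇒ 5x-105=0] ∩ [|B−(16, 7)|²=25]]
   so B = (21, 7)

B = (21, 7)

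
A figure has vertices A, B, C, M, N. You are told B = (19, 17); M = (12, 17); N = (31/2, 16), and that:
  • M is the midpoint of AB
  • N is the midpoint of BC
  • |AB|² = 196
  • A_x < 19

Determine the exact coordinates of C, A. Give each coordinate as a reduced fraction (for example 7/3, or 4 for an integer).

1. A_x = 5  [A = 2·M−B = 2·(12, 17)−(19, 17)]
2. A_y = 17  [A = 2·M−B = 2·(12, 17)−(19, 17)]
   so A = (5, 17)
3. C_x = 12  [C = 2·N−B = 2·(31/2, 16)−(19, 17)]
4. C_y = 15  [C = 2·N−B = 2·(31/2, 16)−(19, 17)]
   so C = (12, 15)

C = (12, 15)
A = (5, 17)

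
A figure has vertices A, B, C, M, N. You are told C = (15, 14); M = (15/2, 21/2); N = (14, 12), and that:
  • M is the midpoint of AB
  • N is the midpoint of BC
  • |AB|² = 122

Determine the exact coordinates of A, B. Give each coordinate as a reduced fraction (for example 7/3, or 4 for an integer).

1. B_x = 13  [B = 2·N−C = 2·(14, 12)−(15, 14)]
2. B_y = 10  [B = 2·N−C = 2·(14, 12)−(15, 14)]
   so B = (13, 10)
3. A_x = 2  [A = 2·M−B = 2·(15/2, 21/2)−(13, 10)]
4. A_y = 11  [A = 2·M−B = 2·(15/2, 21/2)−(13, 10)]
   so A = (2, 11)

A = (2, 11)
B = (13, 10)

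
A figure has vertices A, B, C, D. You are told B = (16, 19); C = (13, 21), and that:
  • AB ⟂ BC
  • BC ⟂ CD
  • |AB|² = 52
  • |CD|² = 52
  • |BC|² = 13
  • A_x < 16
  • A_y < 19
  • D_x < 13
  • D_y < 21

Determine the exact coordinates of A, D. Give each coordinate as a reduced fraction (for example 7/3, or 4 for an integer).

1. A_x = 12  [[AB ⟂ BC ⇒ 3x-2y-10=0] ∩ [|A−(16, 19)|²=52]]
2. A_y = 13  [[AB ⟂ BC ⇒ 3x-2y-10=0] ∩ [|A−(16, 19)|²=52]]
   so A = (12, 13)
3. D_x = 9  [[BC ⟂ CD ⇒ -3x+2y-3=0] ∩ [|D−(13, 21)|²=52]]
4. D_y = 15  [[BC ⟂ CD ⇒ -3x+2y-3=0] ∩ [|D−(13, 21)|²=52]]
   so D = (9, 15)

A = (12, 13)
D = (9, 15)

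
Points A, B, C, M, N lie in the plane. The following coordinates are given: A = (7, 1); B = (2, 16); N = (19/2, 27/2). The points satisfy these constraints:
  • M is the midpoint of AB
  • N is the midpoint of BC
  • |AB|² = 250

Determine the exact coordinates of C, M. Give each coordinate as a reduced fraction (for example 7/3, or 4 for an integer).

1. M_x = 9/2  [2·M = A+B = (7, 1)+(2, 16)]
2. M_y = 17/2  [2·M = A+B = (7, 1)+(2, 16)]
   so M = (9/2, 17/2)
3. C_x = 17  [C = 2·N−B = 2·(19/2, 27/2)−(2, 16)]
4. C_y = 11  [C = 2·N−B = 2·(19/2, 27/2)−(2, 16)]
   so C = (17, 11)

C = (17, 11)
M = (9/2, 17/2)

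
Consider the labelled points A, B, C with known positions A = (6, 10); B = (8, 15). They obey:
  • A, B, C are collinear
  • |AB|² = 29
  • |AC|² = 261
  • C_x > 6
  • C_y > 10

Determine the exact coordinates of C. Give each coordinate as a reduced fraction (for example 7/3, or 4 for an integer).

1. C_x = 12  [[A, B, C are collinear ⇒ -5x+2y+10=0] ∩ [|C−(6, 10)|²=261]]
2. C_y = 25  [[A, B, C are collinear ⇒ -5x+2y+10=0] ∩ [|C−(6, 10)|²=261]]
   so C = (12, 25)

C = (12, 25)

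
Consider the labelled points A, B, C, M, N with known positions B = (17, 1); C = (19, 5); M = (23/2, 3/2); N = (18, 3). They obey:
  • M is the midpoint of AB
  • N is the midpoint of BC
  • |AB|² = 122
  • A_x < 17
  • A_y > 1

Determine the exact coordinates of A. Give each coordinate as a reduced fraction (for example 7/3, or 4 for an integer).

A = (6, 2)

1. A_x = 6  [A = 2·M−B = 2·(23/2, 3/2)−(17, 1)]
2. A_y = 2  [A = 2·M−B = 2·(23/2, 3/2)−(17, 1)]
   so A = (6, 2)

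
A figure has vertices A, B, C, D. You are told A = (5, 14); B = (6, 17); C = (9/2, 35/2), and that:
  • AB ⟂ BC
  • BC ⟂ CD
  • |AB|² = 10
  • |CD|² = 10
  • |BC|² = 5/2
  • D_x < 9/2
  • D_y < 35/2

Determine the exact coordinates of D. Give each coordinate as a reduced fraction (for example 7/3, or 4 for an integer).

1. D_x = 7/2  [[BC ⟂ CD ⇒ -3/2x+1/2y-2=0] ∩ [|D−(9/2, 35/2)|²=10]]
2. D_y = 29/2  [[BC ⟂ CD ⇒ -3/2x+1/2y-2=0] ∩ [|D−(9/2, 35/2)|²=10]]
   so D = (7/2, 29/2)

D = (7/2, 29/2)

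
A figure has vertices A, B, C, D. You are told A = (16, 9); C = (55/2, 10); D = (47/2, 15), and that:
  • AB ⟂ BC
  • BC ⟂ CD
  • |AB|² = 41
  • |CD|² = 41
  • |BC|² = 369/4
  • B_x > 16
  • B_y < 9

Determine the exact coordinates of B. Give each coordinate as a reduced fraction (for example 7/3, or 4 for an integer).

B = (20, 4)

1. B_x = 20  [[BC ⟂ CD ⇒ 4x-5y-60=0] ∩ [|B−(16, 9)|²=41]]
2. B_y = 4  [[BC ⟂ CD ⇒ 4x-5y-60=0] ∩ [|B−(16, 9)|²=41]]
   so B = (20, 4)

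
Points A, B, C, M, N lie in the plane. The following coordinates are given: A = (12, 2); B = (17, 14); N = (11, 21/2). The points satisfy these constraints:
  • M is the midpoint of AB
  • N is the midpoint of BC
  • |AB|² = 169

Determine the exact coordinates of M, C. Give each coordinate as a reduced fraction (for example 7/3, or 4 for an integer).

1. M_x = 29/2  [2·M = A+B = (12, 2)+(17, 14)]
2. M_y = 8  [2·M = A+B = (12, 2)+(17, 14)]
   so M = (29/2, 8)
3. C_x = 5  [C = 2·N−B = 2·(11, 21/2)−(17, 14)]
4. C_y = 7  [C = 2·N−B = 2·(11, 21/2)−(17, 14)]
   so C = (5, 7)

M = (29/2, 8)
C = (5, 7)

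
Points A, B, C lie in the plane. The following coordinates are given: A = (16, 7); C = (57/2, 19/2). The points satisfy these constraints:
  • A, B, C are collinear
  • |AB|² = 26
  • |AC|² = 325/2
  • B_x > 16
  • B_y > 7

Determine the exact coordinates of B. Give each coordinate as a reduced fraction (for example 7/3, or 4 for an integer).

B = (21, 8)

1. B_x = 21  [[A, B, C are collinear ⇒ 5/2x-25/2y+95/2=0] ∩ [|B−(16, 7)|²=26]]
2. B_y = 8  [[A, B, C are collinear ⇒ 5/2x-25/2y+95/2=0] ∩ [|B−(16, 7)|²=26]]
   so B = (21, 8)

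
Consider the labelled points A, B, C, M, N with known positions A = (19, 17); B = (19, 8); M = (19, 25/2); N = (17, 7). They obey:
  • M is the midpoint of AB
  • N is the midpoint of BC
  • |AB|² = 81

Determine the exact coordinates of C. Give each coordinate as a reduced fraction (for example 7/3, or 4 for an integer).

C = (15, 6)

1. C_x = 15  [C = 2·N−B = 2·(17, 7)−(19, 8)]
2. C_y = 6  [C = 2·N−B = 2·(17, 7)−(19, 8)]
   so C = (15, 6)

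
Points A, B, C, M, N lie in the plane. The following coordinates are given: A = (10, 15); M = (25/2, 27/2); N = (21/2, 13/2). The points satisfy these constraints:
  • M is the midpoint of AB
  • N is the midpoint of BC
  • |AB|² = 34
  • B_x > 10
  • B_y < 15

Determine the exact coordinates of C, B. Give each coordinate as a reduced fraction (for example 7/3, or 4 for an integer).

C = (6, 1)
B = (15, 12)

1. B_x = 15  [B = 2·M−A = 2·(25/2, 27/2)−(10, 15)]
2. B_y = 12  [B = 2·M−A = 2·(25/2, 27/2)−(10, 15)]
   so B = (15, 12)
3. C_x = 6  [C = 2·N−B = 2·(21/2, 13/2)−(15, 12)]
4. C_y = 1  [C = 2·N−B = 2·(21/2, 13/2)−(15, 12)]
   so C = (6, 1)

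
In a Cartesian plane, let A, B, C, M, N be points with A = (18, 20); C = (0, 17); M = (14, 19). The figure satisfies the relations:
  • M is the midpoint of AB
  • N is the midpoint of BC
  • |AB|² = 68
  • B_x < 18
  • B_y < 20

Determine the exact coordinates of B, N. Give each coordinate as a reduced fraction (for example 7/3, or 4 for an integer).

1. B_x = 10  [B = 2·M−A = 2·(14, 19)−(18, 20)]
2. B_y = 18  [B = 2·M−A = 2·(14, 19)−(18, 20)]
   so B = (10, 18)
3. N_x = 5  [2·N = B+C = (10, 18)+(0, 17)]
4. N_y = 35/2  [2·N = B+C = (10, 18)+(0, 17)]
   so N = (5, 35/2)

B = (10, 18)
N = (5, 35/2)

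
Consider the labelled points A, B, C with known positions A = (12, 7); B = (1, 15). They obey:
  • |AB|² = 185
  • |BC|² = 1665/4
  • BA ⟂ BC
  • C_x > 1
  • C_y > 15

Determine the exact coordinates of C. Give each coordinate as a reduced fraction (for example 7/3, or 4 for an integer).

C = (13, 63/2)

1. C_x = 13  [[BA ⟂ BC ⇒ 11x-8y+109=0] ∩ [|C−(1, 15)|²=1665/4]]
2. C_y = 63/2  [[BA ⟂ BC ⇒ 11x-8y+109=0] ∩ [|C−(1, 15)|²=1665/4]]
   so C = (13, 63/2)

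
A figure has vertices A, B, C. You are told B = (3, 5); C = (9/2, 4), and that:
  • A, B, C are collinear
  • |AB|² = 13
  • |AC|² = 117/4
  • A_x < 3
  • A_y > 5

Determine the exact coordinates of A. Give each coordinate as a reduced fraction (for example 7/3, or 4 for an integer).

1. A_x = 0  [[A, B, C are collinear ⇒ 1x+3/2y-21/2=0] ∩ [|A−(3, 5)|²=13]]
2. A_y = 7  [[A, B, C are collinear ⇒ 1x+3/2y-21/2=0] ∩ [|A−(3, 5)|²=13]]
   so A = (0, 7)

A = (0, 7)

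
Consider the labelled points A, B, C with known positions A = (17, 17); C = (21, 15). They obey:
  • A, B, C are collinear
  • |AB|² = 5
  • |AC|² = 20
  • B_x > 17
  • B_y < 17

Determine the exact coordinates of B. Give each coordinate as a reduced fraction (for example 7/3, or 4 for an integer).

B = (19, 16)

1. B_x = 19  [[A, B, C are collinear ⇒ -2x-4y+102=0] ∩ [|B−(17, 17)|²=5]]
2. B_y = 16  [[A, B, C are collinear ⇒ -2x-4y+102=0] ∩ [|B−(17, 17)|²=5]]
   so B = (19, 16)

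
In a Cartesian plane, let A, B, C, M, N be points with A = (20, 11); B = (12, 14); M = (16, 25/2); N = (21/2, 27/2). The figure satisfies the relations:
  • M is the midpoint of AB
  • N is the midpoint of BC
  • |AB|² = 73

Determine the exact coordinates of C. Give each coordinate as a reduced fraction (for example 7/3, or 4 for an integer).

C = (9, 13)

1. C_x = 9  [C = 2·N−B = 2·(21/2, 27/2)−(12, 14)]
2. C_y = 13  [C = 2·N−B = 2·(21/2, 27/2)−(12, 14)]
   so C = (9, 13)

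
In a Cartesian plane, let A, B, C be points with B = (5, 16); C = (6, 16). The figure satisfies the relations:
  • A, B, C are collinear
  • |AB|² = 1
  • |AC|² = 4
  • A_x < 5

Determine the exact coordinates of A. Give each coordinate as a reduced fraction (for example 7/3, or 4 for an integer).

A = (4, 16)

1. A_x = 4  [[A, B, C are collinear ⇒ 1y-16=0] ∩ [|A−(5, 16)|²=1]]
2. A_y = 16  [[A, B, C are collinear ⇒ 1y-16=0] ∩ [|A−(5, 16)|²=1]]
   so A = (4, 16)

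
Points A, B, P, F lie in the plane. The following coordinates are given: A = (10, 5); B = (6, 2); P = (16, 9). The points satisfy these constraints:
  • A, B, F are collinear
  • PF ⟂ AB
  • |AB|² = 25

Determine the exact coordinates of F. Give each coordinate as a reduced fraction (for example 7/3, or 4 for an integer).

1. F_x = 394/25  [[A, B, F are collinear ⇒ 3x-4y-10=0] ∩ [PF ⟂ AB ⇒ -4x-3y+91=0]]
2. F_y = 233/25  [[A, B, F are collinear ⇒ 3x-4y-10=0] ∩ [PF ⟂ AB ⇒ -4x-3y+91=0]]
   so F = (394/25, 233/25)

F = (394/25, 233/25)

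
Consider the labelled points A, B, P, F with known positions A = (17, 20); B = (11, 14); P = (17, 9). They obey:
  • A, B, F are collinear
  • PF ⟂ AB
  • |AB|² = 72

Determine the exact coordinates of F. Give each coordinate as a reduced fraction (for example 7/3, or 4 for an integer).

1. F_x = 23/2  [[A, B, F are collinear ⇒ 6x-6y+18=0] ∩ [PF ⟂ AB ⇒ -6x-6y+156=0]]
2. F_y = 29/2  [[A, B, F are collinear ⇒ 6x-6y+18=0] ∩ [PF ⟂ AB ⇒ -6x-6y+156=0]]
   so F = (23/2, 29/2)

F = (23/2, 29/2)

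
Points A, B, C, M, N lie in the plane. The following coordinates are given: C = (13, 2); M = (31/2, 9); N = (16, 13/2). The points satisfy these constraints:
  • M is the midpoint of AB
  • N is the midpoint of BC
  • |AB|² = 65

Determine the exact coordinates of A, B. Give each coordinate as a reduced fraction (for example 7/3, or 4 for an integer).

1. B_x = 19  [B = 2·N−C = 2·(16, 13/2)−(13, 2)]
2. B_y = 11  [B = 2·N−C = 2·(16, 13/2)−(13, 2)]
   so B = (19, 11)
3. A_x = 12  [A = 2·M−B = 2·(31/2, 9)−(19, 11)]
4. A_y = 7  [A = 2·M−B = 2·(31/2, 9)−(19, 11)]
   so A = (12, 7)

A = (12, 7)
B = (19, 11)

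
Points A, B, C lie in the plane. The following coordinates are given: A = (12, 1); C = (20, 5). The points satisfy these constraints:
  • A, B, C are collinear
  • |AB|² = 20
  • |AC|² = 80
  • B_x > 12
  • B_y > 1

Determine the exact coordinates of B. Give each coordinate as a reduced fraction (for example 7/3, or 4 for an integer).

B = (16, 3)

1. B_x = 16  [[A, B, C are collinear ⇒ 4x-8y-40=0] ∩ [|B−(12, 1)|²=20]]
2. B_y = 3  [[A, B, C are collinear ⇒ 4x-8y-40=0] ∩ [|B−(12, 1)|²=20]]
   so B = (16, 3)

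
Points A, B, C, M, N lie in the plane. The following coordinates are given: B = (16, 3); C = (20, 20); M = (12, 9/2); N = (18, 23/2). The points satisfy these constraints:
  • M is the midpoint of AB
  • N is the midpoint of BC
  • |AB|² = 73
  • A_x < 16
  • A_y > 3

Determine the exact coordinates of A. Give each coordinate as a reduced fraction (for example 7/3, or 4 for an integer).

1. A_x = 8  [A = 2·M−B = 2·(12, 9/2)−(16, 3)]
2. A_y = 6  [A = 2·M−B = 2·(12, 9/2)−(16, 3)]
   so A = (8, 6)

A = (8, 6)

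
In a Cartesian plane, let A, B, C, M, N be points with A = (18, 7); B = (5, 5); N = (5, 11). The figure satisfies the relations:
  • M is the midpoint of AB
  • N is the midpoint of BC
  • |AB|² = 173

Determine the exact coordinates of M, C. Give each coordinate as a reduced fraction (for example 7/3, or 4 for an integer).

M = (23/2, 6)
C = (5, 17)

1. M_x = 23/2  [2·M = A+B = (18, 7)+(5, 5)]
2. M_y = 6  [2·M = A+B = (18, 7)+(5, 5)]
   so M = (23/2, 6)
3. C_x = 5  [C = 2·N−B = 2·(5, 11)−(5, 5)]
4. C_y = 17  [C = 2·N−B = 2·(5, 11)−(5, 5)]
   so C = (5, 17)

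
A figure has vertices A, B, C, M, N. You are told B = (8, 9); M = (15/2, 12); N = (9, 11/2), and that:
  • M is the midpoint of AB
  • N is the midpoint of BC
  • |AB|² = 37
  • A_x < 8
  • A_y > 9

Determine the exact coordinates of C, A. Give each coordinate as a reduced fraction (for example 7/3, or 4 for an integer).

1. A_x = 7  [A = 2·M−B = 2·(15/2, 12)−(8, 9)]
2. A_y = 15  [A = 2·M−B = 2·(15/2, 12)−(8, 9)]
   so A = (7, 15)
3. C_x = 10  [C = 2·N−B = 2·(9, 11/2)−(8, 9)]
4. C_y = 2  [C = 2·N−B = 2·(9, 11/2)−(8, 9)]
   so C = (10, 2)

C = (10, 2)
A = (7, 15)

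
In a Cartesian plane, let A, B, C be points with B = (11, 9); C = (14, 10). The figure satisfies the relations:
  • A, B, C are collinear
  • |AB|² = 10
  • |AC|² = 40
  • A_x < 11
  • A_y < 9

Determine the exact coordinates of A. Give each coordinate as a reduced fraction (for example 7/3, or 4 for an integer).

A = (8, 8)

1. A_x = 8  [[A, B, C are collinear ⇒ -1x+3y-16=0] ∩ [|A−(11, 9)|²=10]]
2. A_y = 8  [[A, B, C are collinear ⇒ -1x+3y-16=0] ∩ [|A−(11, 9)|²=10]]
   so A = (8, 8)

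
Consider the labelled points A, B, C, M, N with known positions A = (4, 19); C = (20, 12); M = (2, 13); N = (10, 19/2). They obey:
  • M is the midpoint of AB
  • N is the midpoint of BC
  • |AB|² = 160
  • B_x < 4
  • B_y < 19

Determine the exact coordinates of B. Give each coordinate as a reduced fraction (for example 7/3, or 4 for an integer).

B = (0, 7)

1. B_x = 0  [B = 2·M−A = 2·(2, 13)−(4, 19)]
2. B_y = 7  [B = 2·M−A = 2·(2, 13)−(4, 19)]
   so B = (0, 7)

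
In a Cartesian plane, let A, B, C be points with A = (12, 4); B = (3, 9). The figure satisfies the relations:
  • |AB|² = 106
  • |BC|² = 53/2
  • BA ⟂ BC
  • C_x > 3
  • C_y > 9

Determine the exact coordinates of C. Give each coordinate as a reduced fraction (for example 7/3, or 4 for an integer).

C = (11/2, 27/2)

1. C_x = 11/2  [[BA ⟂ BC ⇒ 9x-5y+18=0] ∩ [|C−(3, 9)|²=53/2]]
2. C_y = 27/2  [[BA ⟂ BC ⇒ 9x-5y+18=0] ∩ [|C−(3, 9)|²=53/2]]
   so C = (11/2, 27/2)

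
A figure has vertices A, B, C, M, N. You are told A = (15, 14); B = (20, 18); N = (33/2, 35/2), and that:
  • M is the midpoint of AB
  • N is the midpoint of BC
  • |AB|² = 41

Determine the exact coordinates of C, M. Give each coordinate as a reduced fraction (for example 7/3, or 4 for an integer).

1. M_x = 35/2  [2·M = A+B = (15, 14)+(20, 18)]
2. M_y = 16  [2·M = A+B = (15, 14)+(20, 18)]
   so M = (35/2, 16)
3. C_x = 13  [C = 2·N−B = 2·(33/2, 35/2)−(20, 18)]
4. C_y = 17  [C = 2·N−B = 2·(33/2, 35/2)−(20, 18)]
   so C = (13, 17)

C = (13, 17)
M = (35/2, 16)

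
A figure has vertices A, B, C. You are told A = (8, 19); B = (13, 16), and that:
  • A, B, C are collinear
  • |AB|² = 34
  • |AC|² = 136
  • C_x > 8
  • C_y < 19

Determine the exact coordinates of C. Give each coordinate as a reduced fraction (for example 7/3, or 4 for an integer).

C = (18, 13)

1. C_x = 18  [[A, B, C are collinear ⇒ 3x+5y-119=0] ∩ [|C−(8, 19)|²=136]]
2. C_y = 13  [[A, B, C are collinear ⇒ 3x+5y-119=0] ∩ [|C−(8, 19)|²=136]]
   so C = (18, 13)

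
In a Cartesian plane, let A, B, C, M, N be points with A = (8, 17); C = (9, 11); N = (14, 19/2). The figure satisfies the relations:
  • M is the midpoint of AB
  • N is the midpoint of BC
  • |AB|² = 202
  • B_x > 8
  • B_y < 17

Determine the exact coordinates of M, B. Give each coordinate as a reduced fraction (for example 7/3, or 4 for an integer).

1. B_x = 19  [B = 2·N−C = 2·(14, 19/2)−(9, 11)]
2. B_y = 8  [B = 2·N−C = 2·(14, 19/2)−(9, 11)]
   so B = (19, 8)
3. M_x = 27/2  [2·M = A+B = (8, 17)+(19, 8)]
4. M_y = 25/2  [2·M = A+B = (8, 17)+(19, 8)]
   so M = (27/2, 25/2)

M = (27/2, 25/2)
B = (19, 8)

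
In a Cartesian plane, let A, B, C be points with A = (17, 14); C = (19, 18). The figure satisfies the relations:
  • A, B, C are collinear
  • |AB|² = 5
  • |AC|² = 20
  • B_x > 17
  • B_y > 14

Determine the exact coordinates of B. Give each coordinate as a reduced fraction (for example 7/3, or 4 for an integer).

B = (18, 16)

1. B_x = 18  [[A, B, C are collinear ⇒ 4x-2y-40=0] ∩ [|B−(17, 14)|²=5]]
2. B_y = 16  [[A, B, C are collinear ⇒ 4x-2y-40=0] ∩ [|B−(17, 14)|²=5]]
   so B = (18, 16)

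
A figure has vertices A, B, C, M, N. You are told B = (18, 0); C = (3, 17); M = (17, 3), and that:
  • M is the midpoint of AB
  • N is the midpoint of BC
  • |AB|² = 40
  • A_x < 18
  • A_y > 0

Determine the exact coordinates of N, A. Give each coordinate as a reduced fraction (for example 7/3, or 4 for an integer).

N = (21/2, 17/2)
A = (16, 6)

1. A_x = 16  [A = 2·M−B = 2·(17, 3)−(18, 0)]
2. A_y = 6  [A = 2·M−B = 2·(17, 3)−(18, 0)]
   so A = (16, 6)
3. N_x = 21/2  [2·N = B+C = (18, 0)+(3, 17)]
4. N_y = 17/2  [2·N = B+C = (18, 0)+(3, 17)]
   so N = (21/2, 17/2)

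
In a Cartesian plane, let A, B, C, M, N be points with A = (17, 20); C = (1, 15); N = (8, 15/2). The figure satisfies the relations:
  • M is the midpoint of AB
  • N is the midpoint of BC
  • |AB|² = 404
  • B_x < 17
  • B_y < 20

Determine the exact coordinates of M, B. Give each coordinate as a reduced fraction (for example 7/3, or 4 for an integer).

M = (16, 10)
B = (15, 0)

1. B_x = 15  [B = 2·N−C = 2·(8, 15/2)−(1, 15)]
2. B_y = 0  [B = 2·N−C = 2·(8, 15/2)−(1, 15)]
   so B = (15, 0)
3. M_x = 16  [2·M = A+B = (17, 20)+(15, 0)]
4. M_y = 10  [2·M = A+B = (17, 20)+(15, 0)]
   so M = (16, 10)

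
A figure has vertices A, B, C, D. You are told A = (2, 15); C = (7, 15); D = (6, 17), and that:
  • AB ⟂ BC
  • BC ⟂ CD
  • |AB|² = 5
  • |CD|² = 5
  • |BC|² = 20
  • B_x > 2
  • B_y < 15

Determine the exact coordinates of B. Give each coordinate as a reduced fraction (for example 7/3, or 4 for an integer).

1. B_x = 3  [[BC ⟂ CD ⇒ 1x-2y+23=0] ∩ [|B−(2, 15)|²=5]]
2. B_y = 13  [[BC ⟂ CD ⇒ 1x-2y+23=0] ∩ [|B−(2, 15)|²=5]]
   so B = (3, 13)

B = (3, 13)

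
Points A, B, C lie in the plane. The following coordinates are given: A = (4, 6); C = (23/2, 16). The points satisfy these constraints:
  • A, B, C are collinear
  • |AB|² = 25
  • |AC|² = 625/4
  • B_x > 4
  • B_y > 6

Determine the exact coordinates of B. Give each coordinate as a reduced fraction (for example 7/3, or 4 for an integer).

B = (7, 10)

1. B_x = 7  [[A, B, C are collinear ⇒ 10x-15/2y+5=0] ∩ [|B−(4, 6)|²=25]]
2. B_y = 10  [[A, B, C are collinear ⇒ 10x-15/2y+5=0] ∩ [|B−(4, 6)|²=25]]
   so B = (7, 10)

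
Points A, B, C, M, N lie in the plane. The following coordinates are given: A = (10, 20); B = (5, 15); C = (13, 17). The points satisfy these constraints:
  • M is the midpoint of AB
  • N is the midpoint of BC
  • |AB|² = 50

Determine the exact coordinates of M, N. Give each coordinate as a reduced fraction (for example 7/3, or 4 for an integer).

M = (15/2, 35/2)
N = (9, 16)

1. M_x = 15/2  [2·M = A+B = (10, 20)+(5, 15)]
2. M_y = 35/2  [2·M = A+B = (10, 20)+(5, 15)]
   so M = (15/2, 35/2)
3. N_x = 9  [2·N = B+C = (5, 15)+(13, 17)]
4. N_y = 16  [2·N = B+C = (5, 15)+(13, 17)]
   so N = (9, 16)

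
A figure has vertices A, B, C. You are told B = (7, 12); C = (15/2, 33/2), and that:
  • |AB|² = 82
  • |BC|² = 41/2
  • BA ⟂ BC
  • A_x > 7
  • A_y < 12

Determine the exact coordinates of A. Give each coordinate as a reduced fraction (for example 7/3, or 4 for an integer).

A = (16, 11)

1. A_x = 16  [[BA ⟂ BC ⇒ 1/2x+9/2y-115/2=0] ∩ [|A−(7, 12)|²=82]]
2. A_y = 11  [[BA ⟂ BC ⇒ 1/2x+9/2y-115/2=0] ∩ [|A−(7, 12)|²=82]]
   so A = (16, 11)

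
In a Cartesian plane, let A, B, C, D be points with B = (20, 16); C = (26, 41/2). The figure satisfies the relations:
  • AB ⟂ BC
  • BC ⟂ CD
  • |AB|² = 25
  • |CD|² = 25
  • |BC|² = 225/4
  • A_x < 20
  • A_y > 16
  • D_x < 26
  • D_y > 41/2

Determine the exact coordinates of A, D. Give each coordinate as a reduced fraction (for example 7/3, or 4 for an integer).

1. A_x = 17  [[AB ⟂ BC ⇒ -6x-9/2y+192=0] ∩ [|A−(20, 16)|²=25]]
2. A_y = 20  [[AB ⟂ BC ⇒ -6x-9/2y+192=0] ∩ [|A−(20, 16)|²=25]]
   so A = (17, 20)
3. D_x = 23  [[BC ⟂ CD ⇒ 6x+9/2y-993/4=0] ∩ [|D−(26, 41/2)|²=25]]
4. D_y = 49/2  [[BC ⟂ CD ⇒ 6x+9/2y-993/4=0] ∩ [|D−(26, 41/2)|²=25]]
   so D = (23, 49/2)

A = (17, 20)
D = (23, 49/2)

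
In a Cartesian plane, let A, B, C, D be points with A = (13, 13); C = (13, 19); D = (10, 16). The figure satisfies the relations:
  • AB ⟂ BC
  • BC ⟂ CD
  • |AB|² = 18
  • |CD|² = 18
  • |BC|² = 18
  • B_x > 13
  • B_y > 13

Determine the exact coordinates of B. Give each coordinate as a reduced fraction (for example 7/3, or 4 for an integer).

1. B_x = 16  [[BC ⟂ CD ⇒ 3x+3y-96=0] ∩ [|B−(13, 13)|²=18]]
2. B_y = 16  [[BC ⟂ CD ⇒ 3x+3y-96=0] ∩ [|B−(13, 13)|²=18]]
   so B = (16, 16)

B = (16, 16)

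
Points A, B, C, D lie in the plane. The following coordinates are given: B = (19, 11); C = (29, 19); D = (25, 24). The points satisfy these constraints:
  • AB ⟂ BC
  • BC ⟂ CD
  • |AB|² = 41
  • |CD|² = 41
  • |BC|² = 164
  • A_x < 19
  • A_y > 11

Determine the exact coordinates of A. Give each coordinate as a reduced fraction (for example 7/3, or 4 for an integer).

A = (15, 16)

1. A_x = 15  [[AB ⟂ BC ⇒ -10x-8y+278=0] ∩ [|A−(19, 11)|²=41]]
2. A_y = 16  [[AB ⟂ BC ⇒ -10x-8y+278=0] ∩ [|A−(19, 11)|²=41]]
   so A = (15, 16)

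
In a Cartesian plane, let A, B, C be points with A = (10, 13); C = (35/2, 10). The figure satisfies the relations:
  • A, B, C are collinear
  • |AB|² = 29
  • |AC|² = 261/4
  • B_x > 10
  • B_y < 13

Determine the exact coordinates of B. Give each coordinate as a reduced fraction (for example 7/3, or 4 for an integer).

B = (15, 11)

1. B_x = 15  [[A, B, C are collinear ⇒ -3x-15/2y+255/2=0] ∩ [|B−(10, 13)|²=29]]
2. B_y = 11  [[A, B, C are collinear ⇒ -3x-15/2y+255/2=0] ∩ [|B−(10, 13)|²=29]]
   so B = (15, 11)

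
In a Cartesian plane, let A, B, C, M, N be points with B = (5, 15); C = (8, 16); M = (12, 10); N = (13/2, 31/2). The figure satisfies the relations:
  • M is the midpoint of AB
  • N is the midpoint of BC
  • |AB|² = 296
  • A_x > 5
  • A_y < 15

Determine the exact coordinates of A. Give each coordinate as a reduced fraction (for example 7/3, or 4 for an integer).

A = (19, 5)

1. A_x = 19  [A = 2·M−B = 2·(12, 10)−(5, 15)]
2. A_y = 5  [A = 2·M−B = 2·(12, 10)−(5, 15)]
   so A = (19, 5)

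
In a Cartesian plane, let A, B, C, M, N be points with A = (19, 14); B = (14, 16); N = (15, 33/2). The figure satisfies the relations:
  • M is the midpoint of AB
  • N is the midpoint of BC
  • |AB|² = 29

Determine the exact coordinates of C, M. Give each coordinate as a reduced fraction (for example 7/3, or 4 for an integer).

1. M_x = 33/2  [2·M = A+B = (19, 14)+(14, 16)]
2. M_y = 15  [2·M = A+B = (19, 14)+(14, 16)]
   so M = (33/2, 15)
3. C_x = 16  [C = 2·N−B = 2·(15, 33/2)−(14, 16)]
4. C_y = 17  [C = 2·N−B = 2·(15, 33/2)−(14, 16)]
   so C = (16, 17)

C = (16, 17)
M = (33/2, 15)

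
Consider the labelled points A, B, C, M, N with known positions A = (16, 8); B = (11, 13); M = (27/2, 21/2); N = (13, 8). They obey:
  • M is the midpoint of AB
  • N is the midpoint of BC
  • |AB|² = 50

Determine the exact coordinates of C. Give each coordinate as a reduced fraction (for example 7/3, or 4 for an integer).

C = (15, 3)

1. C_x = 15  [C = 2·N−B = 2·(13, 8)−(11, 13)]
2. C_y = 3  [C = 2·N−B = 2·(13, 8)−(11, 13)]
   so C = (15, 3)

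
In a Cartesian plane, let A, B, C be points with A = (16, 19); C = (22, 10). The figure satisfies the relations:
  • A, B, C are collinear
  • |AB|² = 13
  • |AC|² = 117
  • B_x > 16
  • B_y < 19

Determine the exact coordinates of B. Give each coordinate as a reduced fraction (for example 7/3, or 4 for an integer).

1. B_x = 18  [[A, B, C are collinear ⇒ -9x-6y+258=0] ∩ [|B−(16, 19)|²=13]]
2. B_y = 16  [[A, B, C are collinear ⇒ -9x-6y+258=0] ∩ [|B−(16, 19)|²=13]]
   so B = (18, 16)

B = (18, 16)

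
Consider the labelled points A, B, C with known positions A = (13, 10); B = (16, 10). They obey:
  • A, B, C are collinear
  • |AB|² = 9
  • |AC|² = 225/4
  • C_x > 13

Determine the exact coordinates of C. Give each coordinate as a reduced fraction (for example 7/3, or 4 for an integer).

C = (41/2, 10)

1. C_x = 41/2  [[A, B, C are collinear ⇒ 3y-30=0] ∩ [|C−(13, 10)|²=225/4]]
2. C_y = 10  [[A, B, C are collinear ⇒ 3y-30=0] ∩ [|C−(13, 10)|²=225/4]]
   so C = (41/2, 10)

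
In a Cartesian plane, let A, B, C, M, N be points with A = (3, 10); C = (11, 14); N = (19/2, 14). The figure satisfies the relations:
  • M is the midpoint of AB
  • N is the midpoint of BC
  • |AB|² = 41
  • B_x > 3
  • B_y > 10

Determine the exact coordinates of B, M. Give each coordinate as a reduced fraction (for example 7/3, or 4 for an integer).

1. B_x = 8  [B = 2·N−C = 2·(19/2, 14)−(11, 14)]
2. B_y = 14  [B = 2·N−C = 2·(19/2, 14)−(11, 14)]
   so B = (8, 14)
3. M_x = 11/2  [2·M = A+B = (3, 10)+(8, 14)]
4. M_y = 12  [2·M = A+B = (3, 10)+(8, 14)]
   so M = (11/2, 12)

B = (8, 14)
M = (11/2, 12)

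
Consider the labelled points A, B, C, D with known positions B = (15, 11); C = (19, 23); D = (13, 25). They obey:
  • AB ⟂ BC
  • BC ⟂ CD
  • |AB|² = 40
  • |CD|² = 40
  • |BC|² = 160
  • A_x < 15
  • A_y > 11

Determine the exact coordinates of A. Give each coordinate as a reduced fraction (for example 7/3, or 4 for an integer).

1. A_x = 9  [[AB ⟂ BC ⇒ -4x-12y+192=0] ∩ [|A−(15, 11)|²=40]]
2. A_y = 13  [[AB ⟂ BC ⇒ -4x-12y+192=0] ∩ [|A−(15, 11)|²=40]]
   so A = (9, 13)

A = (9, 13)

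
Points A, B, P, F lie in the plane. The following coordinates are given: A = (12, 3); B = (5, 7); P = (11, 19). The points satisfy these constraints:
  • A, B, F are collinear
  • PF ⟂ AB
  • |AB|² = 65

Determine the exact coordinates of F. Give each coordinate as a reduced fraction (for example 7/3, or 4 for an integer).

1. F_x = 283/65  [[A, B, F are collinear ⇒ -4x-7y+69=0] ∩ [PF ⟂ AB ⇒ -7x+4y+1=0]]
2. F_y = 479/65  [[A, B, F are collinear ⇒ -4x-7y+69=0] ∩ [PF ⟂ AB ⇒ -7x+4y+1=0]]
   so F = (283/65, 479/65)

F = (283/65, 479/65)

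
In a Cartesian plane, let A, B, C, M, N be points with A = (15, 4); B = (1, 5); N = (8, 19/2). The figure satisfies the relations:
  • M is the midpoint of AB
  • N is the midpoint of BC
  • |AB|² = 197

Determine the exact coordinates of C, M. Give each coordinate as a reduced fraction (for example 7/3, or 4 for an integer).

C = (15, 14)
M = (8, 9/2)

1. M_x = 8  [2·M = A+B = (15, 4)+(1, 5)]
2. M_y = 9/2  [2·M = A+B = (15, 4)+(1, 5)]
   so M = (8, 9/2)
3. C_x = 15  [C = 2·N−B = 2·(8, 19/2)−(1, 5)]
4. C_y = 14  [C = 2·N−B = 2·(8, 19/2)−(1, 5)]
   so C = (15, 14)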